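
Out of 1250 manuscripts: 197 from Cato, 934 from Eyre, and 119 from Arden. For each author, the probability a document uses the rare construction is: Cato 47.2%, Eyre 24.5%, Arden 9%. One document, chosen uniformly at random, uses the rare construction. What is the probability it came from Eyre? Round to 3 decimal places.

0.688

Unnormalized posteriors (prior × likelihood):
  Cato: 0.1576 × 0.472 = 0.0743872
  Eyre: 0.7472 × 0.245 = 0.183064
  Arden: 0.0952 × 0.09 = 0.008568
Normalizing constant = 0.2660192.
P(Eyre | evidence) = 0.183064 / 0.2660192 ≈ 0.688.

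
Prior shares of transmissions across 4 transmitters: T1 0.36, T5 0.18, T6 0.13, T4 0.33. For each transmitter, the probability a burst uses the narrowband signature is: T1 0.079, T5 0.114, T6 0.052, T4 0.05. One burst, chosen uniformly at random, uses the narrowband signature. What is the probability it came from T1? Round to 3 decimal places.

By Bayes' rule, posterior ∝ prior × likelihood:
  T1: 0.36 × 0.079 = 0.02844
  T5: 0.18 × 0.114 = 0.02052
  T6: 0.13 × 0.052 = 0.00676
  T4: 0.33 × 0.05 = 0.0165
Normalizing constant = 0.07222.
P(T1 | evidence) = 0.02844 / 0.07222 ≈ 0.394.

0.394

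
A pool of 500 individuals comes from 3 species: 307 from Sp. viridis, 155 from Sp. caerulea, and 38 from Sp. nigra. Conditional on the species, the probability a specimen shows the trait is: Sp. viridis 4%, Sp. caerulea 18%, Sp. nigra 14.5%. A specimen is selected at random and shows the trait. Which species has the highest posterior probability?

By Bayes' rule, posterior ∝ prior × likelihood:
  Sp. viridis: 0.614 × 0.04 = 0.02456
  Sp. caerulea: 0.31 × 0.18 = 0.0558
  Sp. nigra: 0.076 × 0.145 = 0.01102
Normalizing constant = 0.09138.
Largest term belongs to Sp. caerulea, so Sp. caerulea is most probable.

Sp. caerulea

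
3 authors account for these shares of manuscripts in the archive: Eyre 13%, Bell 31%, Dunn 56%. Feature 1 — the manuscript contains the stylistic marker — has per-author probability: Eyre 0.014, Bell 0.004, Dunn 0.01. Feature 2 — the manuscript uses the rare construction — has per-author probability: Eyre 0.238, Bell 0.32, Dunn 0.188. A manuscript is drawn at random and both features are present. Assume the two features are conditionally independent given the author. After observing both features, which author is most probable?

Dunn

Compute prior × likelihood for every hypothesis:
  Eyre: 0.13 × 0.014 × 0.238 = 0.00043316
  Bell: 0.31 × 0.004 × 0.32 = 0.0003968
  Dunn: 0.56 × 0.01 × 0.188 = 0.0010528
Sum = 0.00188276.
Largest term belongs to Dunn, so Dunn is most probable.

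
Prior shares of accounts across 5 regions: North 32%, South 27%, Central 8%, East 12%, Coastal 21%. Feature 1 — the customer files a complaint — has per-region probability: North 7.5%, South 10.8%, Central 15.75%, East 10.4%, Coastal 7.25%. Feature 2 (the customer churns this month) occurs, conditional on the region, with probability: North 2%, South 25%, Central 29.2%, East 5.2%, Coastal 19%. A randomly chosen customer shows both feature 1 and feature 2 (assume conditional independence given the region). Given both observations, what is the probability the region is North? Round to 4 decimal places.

Prior × likelihood for each hypothesis:
  North: 0.32 × 0.075 × 0.02 = 0.00048
  South: 0.27 × 0.108 × 0.25 = 0.00729
  Central: 0.08 × 0.1575 × 0.292 = 0.0036792
  East: 0.12 × 0.104 × 0.052 = 0.00064896
  Coastal: 0.21 × 0.0725 × 0.19 = 0.00289275
Normalizing constant = 0.01499091.
P(North | evidence) = 0.00048 / 0.01499091 ≈ 0.0320.

0.0320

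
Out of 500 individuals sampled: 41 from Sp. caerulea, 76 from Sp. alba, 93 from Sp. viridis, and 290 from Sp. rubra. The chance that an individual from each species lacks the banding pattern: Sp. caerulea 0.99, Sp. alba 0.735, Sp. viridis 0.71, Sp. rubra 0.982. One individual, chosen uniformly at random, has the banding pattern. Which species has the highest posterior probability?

Sp. viridis

Taking complements, P(banded | each) = Sp. caerulea 0.01, Sp. alba 0.265, Sp. viridis 0.29, Sp. rubra 0.018.
Prior × likelihood for each hypothesis:
  Sp. caerulea: 0.082 × 0.01 = 0.00082
  Sp. alba: 0.152 × 0.265 = 0.04028
  Sp. viridis: 0.186 × 0.29 = 0.05394
  Sp. rubra: 0.58 × 0.018 = 0.01044
Normalizing constant = 0.10548.
Largest term belongs to Sp. viridis, so Sp. viridis is most probable.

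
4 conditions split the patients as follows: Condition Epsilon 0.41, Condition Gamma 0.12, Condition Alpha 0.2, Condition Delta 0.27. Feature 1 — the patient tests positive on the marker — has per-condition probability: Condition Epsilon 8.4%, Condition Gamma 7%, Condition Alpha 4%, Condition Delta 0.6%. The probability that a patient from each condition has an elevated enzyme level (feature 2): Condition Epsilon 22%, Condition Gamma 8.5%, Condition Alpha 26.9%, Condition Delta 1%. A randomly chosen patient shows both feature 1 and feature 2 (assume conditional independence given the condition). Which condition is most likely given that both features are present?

By Bayes' rule, posterior ∝ prior × likelihood:
  Condition Epsilon: 0.41 × 0.084 × 0.22 = 0.0075768
  Condition Gamma: 0.12 × 0.07 × 0.085 = 0.000714
  Condition Alpha: 0.2 × 0.04 × 0.269 = 0.002152
  Condition Delta: 0.27 × 0.006 × 0.01 = 0.0000162
Normalizing constant = 0.010459.
Largest term belongs to Condition Epsilon, so Condition Epsilon is most probable.

Condition Epsilon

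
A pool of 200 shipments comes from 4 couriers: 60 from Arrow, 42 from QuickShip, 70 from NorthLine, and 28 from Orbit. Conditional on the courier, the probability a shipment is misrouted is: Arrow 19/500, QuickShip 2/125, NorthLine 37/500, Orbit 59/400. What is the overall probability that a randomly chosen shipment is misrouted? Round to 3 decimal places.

0.061

Unnormalized posteriors (prior × likelihood):
  Arrow: 0.3 × 0.038 = 0.0114
  QuickShip: 0.21 × 0.016 = 0.00336
  NorthLine: 0.35 × 0.074 = 0.0259
  Orbit: 0.14 × 0.1475 = 0.02065
P(misrouted) = 0.0114 + 0.00336 + 0.0259 + 0.02065 = 0.06131 → 0.061.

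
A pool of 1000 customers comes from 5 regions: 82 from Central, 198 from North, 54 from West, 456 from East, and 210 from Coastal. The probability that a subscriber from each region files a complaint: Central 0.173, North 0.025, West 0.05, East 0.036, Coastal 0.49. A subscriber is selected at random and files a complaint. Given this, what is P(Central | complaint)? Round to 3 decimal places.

0.101

Unnormalized posteriors (prior × likelihood):
  Central: 0.082 × 0.173 = 0.014186
  North: 0.198 × 0.025 = 0.00495
  West: 0.054 × 0.05 = 0.0027
  East: 0.456 × 0.036 = 0.016416
  Coastal: 0.21 × 0.49 = 0.1029
Total = 0.141152.
P(Central | evidence) = 0.014186 / 0.141152 ≈ 0.101.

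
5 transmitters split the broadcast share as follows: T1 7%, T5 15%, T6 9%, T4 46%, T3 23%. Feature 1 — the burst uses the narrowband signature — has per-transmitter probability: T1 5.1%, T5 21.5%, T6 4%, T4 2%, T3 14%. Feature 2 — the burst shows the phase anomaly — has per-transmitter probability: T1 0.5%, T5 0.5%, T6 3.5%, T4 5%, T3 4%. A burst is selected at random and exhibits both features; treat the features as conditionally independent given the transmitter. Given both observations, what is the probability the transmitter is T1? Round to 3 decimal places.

By Bayes' rule, posterior ∝ prior × likelihood:
  T1: 0.07 × 0.051 × 0.005 = 0.00001785
  T5: 0.15 × 0.215 × 0.005 = 0.00016125
  T6: 0.09 × 0.04 × 0.035 = 0.000126
  T4: 0.46 × 0.02 × 0.05 = 0.00046
  T3: 0.23 × 0.14 × 0.04 = 0.001288
Total = 0.0020531.
P(T1 | evidence) = 0.00001785 / 0.0020531 ≈ 0.009.

0.009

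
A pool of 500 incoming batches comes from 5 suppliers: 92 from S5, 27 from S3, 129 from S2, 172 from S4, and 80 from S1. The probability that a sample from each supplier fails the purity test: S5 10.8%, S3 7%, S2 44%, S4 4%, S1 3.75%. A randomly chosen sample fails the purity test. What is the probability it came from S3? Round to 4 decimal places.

Prior × likelihood for each hypothesis:
  S5: 0.184 × 0.108 = 0.019872
  S3: 0.054 × 0.07 = 0.00378
  S2: 0.258 × 0.44 = 0.11352
  S4: 0.344 × 0.04 = 0.01376
  S1: 0.16 × 0.0375 = 0.006
Sum = 0.156932.
P(S3 | evidence) = 0.00378 / 0.156932 ≈ 0.0241.

0.0241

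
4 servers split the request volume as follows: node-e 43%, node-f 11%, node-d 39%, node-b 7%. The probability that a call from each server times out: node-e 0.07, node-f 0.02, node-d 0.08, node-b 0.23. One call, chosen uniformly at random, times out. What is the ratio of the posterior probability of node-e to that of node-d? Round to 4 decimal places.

0.9647

By Bayes' rule, posterior ∝ prior × likelihood:
  node-e: 0.43 × 0.07 = 0.0301
  node-f: 0.11 × 0.02 = 0.0022
  node-d: 0.39 × 0.08 = 0.0312
  node-b: 0.07 × 0.23 = 0.0161
Total = 0.0796.
The ratio is 0.0301 / 0.0312 (the normalizer cancels) = 0.9647.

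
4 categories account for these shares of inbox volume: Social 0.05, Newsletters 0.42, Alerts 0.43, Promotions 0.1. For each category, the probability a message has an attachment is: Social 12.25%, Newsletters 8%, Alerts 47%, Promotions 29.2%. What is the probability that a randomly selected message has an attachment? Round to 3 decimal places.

Compute prior × likelihood for every hypothesis:
  Social: 0.05 × 0.1225 = 0.006125
  Newsletters: 0.42 × 0.08 = 0.0336
  Alerts: 0.43 × 0.47 = 0.2021
  Promotions: 0.1 × 0.292 = 0.0292
P(attachment) = 0.006125 + 0.0336 + 0.2021 + 0.0292 = 0.271025 → 0.271.

0.271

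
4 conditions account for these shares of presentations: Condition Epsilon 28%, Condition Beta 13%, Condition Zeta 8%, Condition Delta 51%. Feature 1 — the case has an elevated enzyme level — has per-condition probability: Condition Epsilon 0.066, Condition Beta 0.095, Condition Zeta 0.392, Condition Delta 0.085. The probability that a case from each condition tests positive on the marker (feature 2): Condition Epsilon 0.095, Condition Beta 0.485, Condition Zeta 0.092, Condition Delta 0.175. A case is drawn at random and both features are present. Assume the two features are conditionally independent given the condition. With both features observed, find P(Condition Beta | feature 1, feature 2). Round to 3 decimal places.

0.329

Unnormalized posteriors (prior × likelihood):
  Condition Epsilon: 0.28 × 0.066 × 0.095 = 0.0017556
  Condition Beta: 0.13 × 0.095 × 0.485 = 0.00598975
  Condition Zeta: 0.08 × 0.392 × 0.092 = 0.00288512
  Condition Delta: 0.51 × 0.085 × 0.175 = 0.00758625
Total = 0.01821672.
P(Condition Beta | evidence) = 0.00598975 / 0.01821672 ≈ 0.329.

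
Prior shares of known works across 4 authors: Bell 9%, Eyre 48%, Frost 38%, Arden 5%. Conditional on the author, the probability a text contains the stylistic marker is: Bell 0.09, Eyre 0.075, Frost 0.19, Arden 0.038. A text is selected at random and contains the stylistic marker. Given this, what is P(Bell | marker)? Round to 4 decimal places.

By Bayes' rule, posterior ∝ prior × likelihood:
  Bell: 0.09 × 0.09 = 0.0081
  Eyre: 0.48 × 0.075 = 0.036
  Frost: 0.38 × 0.19 = 0.0722
  Arden: 0.05 × 0.038 = 0.0019
Total = 0.1182.
P(Bell | evidence) = 0.0081 / 0.1182 ≈ 0.0685.

0.0685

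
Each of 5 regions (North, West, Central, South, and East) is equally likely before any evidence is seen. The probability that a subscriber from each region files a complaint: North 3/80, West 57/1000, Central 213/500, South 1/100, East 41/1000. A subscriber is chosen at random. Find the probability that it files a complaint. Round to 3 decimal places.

0.114

With a uniform prior (1/5 each), posterior ∝ likelihood:
  North: 0.0375
  West: 0.057
  Central: 0.426
  South: 0.01
  East: 0.041
P(complaint) = (1/5) × (0.0375 + 0.057 + 0.426 + 0.01 + 0.041) = 0.5715/5 ≈ 0.114.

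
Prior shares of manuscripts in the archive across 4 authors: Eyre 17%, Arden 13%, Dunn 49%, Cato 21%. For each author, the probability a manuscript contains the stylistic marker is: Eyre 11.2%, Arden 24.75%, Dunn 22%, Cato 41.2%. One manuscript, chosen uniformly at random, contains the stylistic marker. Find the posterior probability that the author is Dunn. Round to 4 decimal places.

0.4390

By Bayes' rule, posterior ∝ prior × likelihood:
  Eyre: 0.17 × 0.112 = 0.01904
  Arden: 0.13 × 0.2475 = 0.032175
  Dunn: 0.49 × 0.22 = 0.1078
  Cato: 0.21 × 0.412 = 0.08652
Sum = 0.245535.
P(Dunn | evidence) = 0.1078 / 0.245535 ≈ 0.4390.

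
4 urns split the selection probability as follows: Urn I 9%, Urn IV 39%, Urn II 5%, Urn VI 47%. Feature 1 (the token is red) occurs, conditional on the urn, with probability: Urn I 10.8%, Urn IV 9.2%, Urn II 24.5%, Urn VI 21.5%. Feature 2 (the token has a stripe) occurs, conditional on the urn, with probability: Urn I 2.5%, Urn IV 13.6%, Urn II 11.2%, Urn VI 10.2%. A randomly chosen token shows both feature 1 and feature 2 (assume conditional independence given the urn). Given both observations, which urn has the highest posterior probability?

Prior × likelihood for each hypothesis:
  Urn I: 0.09 × 0.108 × 0.025 = 0.000243
  Urn IV: 0.39 × 0.092 × 0.136 = 0.00487968
  Urn II: 0.05 × 0.245 × 0.112 = 0.001372
  Urn VI: 0.47 × 0.215 × 0.102 = 0.0103071
Normalizing constant = 0.01680178.
Largest term belongs to Urn VI, so Urn VI is most probable.

Urn VI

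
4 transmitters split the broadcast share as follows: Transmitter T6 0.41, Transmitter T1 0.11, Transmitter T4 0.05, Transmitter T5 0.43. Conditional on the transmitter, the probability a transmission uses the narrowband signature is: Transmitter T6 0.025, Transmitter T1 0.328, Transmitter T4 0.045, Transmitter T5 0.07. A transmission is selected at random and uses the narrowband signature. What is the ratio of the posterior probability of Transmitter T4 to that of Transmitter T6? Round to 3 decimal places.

0.220

Prior × likelihood for each hypothesis:
  Transmitter T6: 0.41 × 0.025 = 0.01025
  Transmitter T1: 0.11 × 0.328 = 0.03608
  Transmitter T4: 0.05 × 0.045 = 0.00225
  Transmitter T5: 0.43 × 0.07 = 0.0301
Sum = 0.07868.
The ratio is 0.00225 / 0.01025 (the normalizer cancels) = 0.220.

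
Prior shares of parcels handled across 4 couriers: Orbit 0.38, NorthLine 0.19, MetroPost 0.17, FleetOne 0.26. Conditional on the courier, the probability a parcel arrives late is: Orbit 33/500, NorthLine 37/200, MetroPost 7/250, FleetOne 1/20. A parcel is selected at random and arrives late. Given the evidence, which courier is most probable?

Prior × likelihood for each hypothesis:
  Orbit: 0.38 × 0.066 = 0.02508
  NorthLine: 0.19 × 0.185 = 0.03515
  MetroPost: 0.17 × 0.028 = 0.00476
  FleetOne: 0.26 × 0.05 = 0.013
Total = 0.07799.
Largest term belongs to NorthLine, so NorthLine is most probable.

NorthLine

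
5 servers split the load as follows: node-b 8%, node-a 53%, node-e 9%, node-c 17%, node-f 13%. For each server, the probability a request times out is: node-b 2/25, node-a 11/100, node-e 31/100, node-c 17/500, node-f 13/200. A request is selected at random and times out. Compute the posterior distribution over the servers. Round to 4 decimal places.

node-b 0.0599, node-a 0.5457, node-e 0.2612, node-c 0.0541, node-f 0.0791

Unnormalized posteriors (prior × likelihood):
  node-b: 0.08 × 0.08 = 0.0064
  node-a: 0.53 × 0.11 = 0.0583
  node-e: 0.09 × 0.31 = 0.0279
  node-c: 0.17 × 0.034 = 0.00578
  node-f: 0.13 × 0.065 = 0.00845
Sum = 0.10683.
P(node-b | timeout) = 0.0064/0.10683 ≈ 0.0599
P(node-a | timeout) = 0.0583/0.10683 ≈ 0.5457
P(node-e | timeout) = 0.0279/0.10683 ≈ 0.2612
P(node-c | timeout) = 0.00578/0.10683 ≈ 0.0541
P(node-f | timeout) = 0.00845/0.10683 ≈ 0.0791
(Check: 0.0599+0.5457+0.2612+0.0541+0.0791 = 1.0000.)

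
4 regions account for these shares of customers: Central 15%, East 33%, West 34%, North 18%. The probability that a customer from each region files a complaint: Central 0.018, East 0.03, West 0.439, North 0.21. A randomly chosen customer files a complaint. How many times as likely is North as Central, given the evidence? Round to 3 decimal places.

By Bayes' rule, posterior ∝ prior × likelihood:
  Central: 0.15 × 0.018 = 0.0027
  East: 0.33 × 0.03 = 0.0099
  West: 0.34 × 0.439 = 0.14926
  North: 0.18 × 0.21 = 0.0378
Normalizing constant = 0.19966.
The ratio is 0.0378 / 0.0027 (the normalizer cancels) = 14.000.

14.000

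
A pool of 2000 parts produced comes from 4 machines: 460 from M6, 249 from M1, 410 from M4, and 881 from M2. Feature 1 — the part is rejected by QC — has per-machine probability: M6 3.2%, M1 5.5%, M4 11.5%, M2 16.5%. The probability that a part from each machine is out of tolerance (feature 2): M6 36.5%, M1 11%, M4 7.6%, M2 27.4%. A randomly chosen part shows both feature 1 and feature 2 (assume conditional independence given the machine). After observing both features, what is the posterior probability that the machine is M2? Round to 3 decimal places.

0.792

By Bayes' rule, posterior ∝ prior × likelihood:
  M6: 0.23 × 0.032 × 0.365 = 0.0026864
  M1: 0.1245 × 0.055 × 0.11 = 0.000753225
  M4: 0.205 × 0.115 × 0.076 = 0.0017917
  M2: 0.4405 × 0.165 × 0.274 = 0.019915005
Sum = 0.02514633.
P(M2 | evidence) = 0.019915005 / 0.02514633 ≈ 0.792.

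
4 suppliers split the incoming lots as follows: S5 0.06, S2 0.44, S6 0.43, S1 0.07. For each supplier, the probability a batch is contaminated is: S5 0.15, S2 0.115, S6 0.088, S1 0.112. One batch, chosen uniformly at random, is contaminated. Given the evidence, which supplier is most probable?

Prior × likelihood for each hypothesis:
  S5: 0.06 × 0.15 = 0.009
  S2: 0.44 × 0.115 = 0.0506
  S6: 0.43 × 0.088 = 0.03784
  S1: 0.07 × 0.112 = 0.00784
Normalizing constant = 0.10528.
Largest term belongs to S2, so S2 is most probable.

S2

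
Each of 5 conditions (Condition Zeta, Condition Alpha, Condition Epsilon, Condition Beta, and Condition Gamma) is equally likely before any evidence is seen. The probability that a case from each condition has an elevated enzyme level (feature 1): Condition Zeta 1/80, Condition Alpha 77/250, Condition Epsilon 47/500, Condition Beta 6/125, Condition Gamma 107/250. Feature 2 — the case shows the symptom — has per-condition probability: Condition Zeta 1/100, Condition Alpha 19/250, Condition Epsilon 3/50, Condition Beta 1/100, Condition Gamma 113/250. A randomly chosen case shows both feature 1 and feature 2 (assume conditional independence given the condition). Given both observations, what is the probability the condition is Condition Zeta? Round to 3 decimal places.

0.001

Since the prior is uniform, the posterior is proportional to the likelihood:
  Condition Zeta: 0.0125 × 0.01 = 0.000125
  Condition Alpha: 0.308 × 0.076 = 0.023408
  Condition Epsilon: 0.094 × 0.06 = 0.00564
  Condition Beta: 0.048 × 0.01 = 0.00048
  Condition Gamma: 0.428 × 0.452 = 0.193456
Sum = 0.223109.
P(Condition Zeta | evidence) = 0.000125 / 0.223109 ≈ 0.001.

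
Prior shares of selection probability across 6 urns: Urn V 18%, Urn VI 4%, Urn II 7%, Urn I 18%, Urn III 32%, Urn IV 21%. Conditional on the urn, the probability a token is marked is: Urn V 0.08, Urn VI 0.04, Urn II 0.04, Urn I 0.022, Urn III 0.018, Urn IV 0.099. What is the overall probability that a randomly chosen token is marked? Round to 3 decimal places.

Unnormalized posteriors (prior × likelihood):
  Urn V: 0.18 × 0.08 = 0.0144
  Urn VI: 0.04 × 0.04 = 0.0016
  Urn II: 0.07 × 0.04 = 0.0028
  Urn I: 0.18 × 0.022 = 0.00396
  Urn III: 0.32 × 0.018 = 0.00576
  Urn IV: 0.21 × 0.099 = 0.02079
P(marked) = 0.0144 + 0.0016 + 0.0028 + 0.00396 + 0.00576 + 0.02079 = 0.04931 → 0.049.

0.049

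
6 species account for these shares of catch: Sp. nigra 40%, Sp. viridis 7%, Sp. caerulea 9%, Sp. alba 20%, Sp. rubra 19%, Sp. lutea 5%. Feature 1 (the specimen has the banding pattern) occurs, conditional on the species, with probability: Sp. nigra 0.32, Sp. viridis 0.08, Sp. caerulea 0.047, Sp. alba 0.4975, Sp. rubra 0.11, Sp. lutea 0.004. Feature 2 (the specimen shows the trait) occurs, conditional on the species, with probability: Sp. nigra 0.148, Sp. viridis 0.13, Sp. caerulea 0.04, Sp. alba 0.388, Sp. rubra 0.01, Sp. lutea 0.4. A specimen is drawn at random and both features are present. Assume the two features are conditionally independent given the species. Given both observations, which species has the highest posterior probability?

Sp. alba

Prior × likelihood for each hypothesis:
  Sp. nigra: 0.4 × 0.32 × 0.148 = 0.018944
  Sp. viridis: 0.07 × 0.08 × 0.13 = 0.000728
  Sp. caerulea: 0.09 × 0.047 × 0.04 = 0.0001692
  Sp. alba: 0.2 × 0.4975 × 0.388 = 0.038606
  Sp. rubra: 0.19 × 0.11 × 0.01 = 0.000209
  Sp. lutea: 0.05 × 0.004 × 0.4 = 0.00008
Sum = 0.0587362.
Largest term belongs to Sp. alba, so Sp. alba is most probable.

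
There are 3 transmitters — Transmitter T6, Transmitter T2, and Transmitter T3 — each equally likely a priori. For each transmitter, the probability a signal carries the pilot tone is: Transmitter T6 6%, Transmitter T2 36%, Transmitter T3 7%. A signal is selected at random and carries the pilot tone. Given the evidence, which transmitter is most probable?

Transmitter T2

Since the prior is uniform, the posterior is proportional to the likelihood:
  Transmitter T6: 0.06
  Transmitter T2: 0.36
  Transmitter T3: 0.07
Sum = 0.49.
Largest term belongs to Transmitter T2, so Transmitter T2 is most probable.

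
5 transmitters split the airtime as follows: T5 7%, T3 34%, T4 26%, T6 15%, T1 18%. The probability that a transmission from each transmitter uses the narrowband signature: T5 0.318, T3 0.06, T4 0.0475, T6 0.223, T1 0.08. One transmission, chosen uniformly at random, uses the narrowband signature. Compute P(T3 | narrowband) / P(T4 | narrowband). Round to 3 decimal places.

1.652

Unnormalized posteriors (prior × likelihood):
  T5: 0.07 × 0.318 = 0.02226
  T3: 0.34 × 0.06 = 0.0204
  T4: 0.26 × 0.0475 = 0.01235
  T6: 0.15 × 0.223 = 0.03345
  T1: 0.18 × 0.08 = 0.0144
Normalizing constant = 0.10286.
The ratio is 0.0204 / 0.01235 (the normalizer cancels) = 1.652.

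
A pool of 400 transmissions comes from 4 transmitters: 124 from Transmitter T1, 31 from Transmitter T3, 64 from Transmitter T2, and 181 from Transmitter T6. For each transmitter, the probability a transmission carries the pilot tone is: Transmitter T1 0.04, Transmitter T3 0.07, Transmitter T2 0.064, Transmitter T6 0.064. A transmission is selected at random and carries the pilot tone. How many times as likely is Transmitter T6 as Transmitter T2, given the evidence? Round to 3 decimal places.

2.828

Prior × likelihood for each hypothesis:
  Transmitter T1: 0.31 × 0.04 = 0.0124
  Transmitter T3: 0.0775 × 0.07 = 0.005425
  Transmitter T2: 0.16 × 0.064 = 0.01024
  Transmitter T6: 0.4525 × 0.064 = 0.02896
Sum = 0.057025.
The ratio is 0.02896 / 0.01024 (the normalizer cancels) = 2.828.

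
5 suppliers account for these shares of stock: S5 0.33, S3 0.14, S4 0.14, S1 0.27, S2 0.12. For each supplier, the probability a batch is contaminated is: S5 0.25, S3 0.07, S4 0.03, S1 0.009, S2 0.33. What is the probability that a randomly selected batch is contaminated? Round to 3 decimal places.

0.139

By Bayes' rule, posterior ∝ prior × likelihood:
  S5: 0.33 × 0.25 = 0.0825
  S3: 0.14 × 0.07 = 0.0098
  S4: 0.14 × 0.03 = 0.0042
  S1: 0.27 × 0.009 = 0.00243
  S2: 0.12 × 0.33 = 0.0396
P(contaminated) = 0.0825 + 0.0098 + 0.0042 + 0.00243 + 0.0396 = 0.13853 → 0.139.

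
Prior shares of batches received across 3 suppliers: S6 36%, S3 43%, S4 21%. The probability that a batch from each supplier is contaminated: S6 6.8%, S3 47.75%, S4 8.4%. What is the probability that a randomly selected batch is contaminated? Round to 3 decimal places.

0.247

Prior × likelihood for each hypothesis:
  S6: 0.36 × 0.068 = 0.02448
  S3: 0.43 × 0.4775 = 0.205325
  S4: 0.21 × 0.084 = 0.01764
P(contaminated) = 0.02448 + 0.205325 + 0.01764 = 0.247445 → 0.247.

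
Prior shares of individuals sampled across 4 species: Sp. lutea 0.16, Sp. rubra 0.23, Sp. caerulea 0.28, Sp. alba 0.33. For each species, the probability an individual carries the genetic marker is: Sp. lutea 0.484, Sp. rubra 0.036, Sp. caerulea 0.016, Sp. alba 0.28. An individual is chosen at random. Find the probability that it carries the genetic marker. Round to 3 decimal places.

0.183

By Bayes' rule, posterior ∝ prior × likelihood:
  Sp. lutea: 0.16 × 0.484 = 0.07744
  Sp. rubra: 0.23 × 0.036 = 0.00828
  Sp. caerulea: 0.28 × 0.016 = 0.00448
  Sp. alba: 0.33 × 0.28 = 0.0924
P(marker) = 0.07744 + 0.00828 + 0.00448 + 0.0924 = 0.1826 → 0.183.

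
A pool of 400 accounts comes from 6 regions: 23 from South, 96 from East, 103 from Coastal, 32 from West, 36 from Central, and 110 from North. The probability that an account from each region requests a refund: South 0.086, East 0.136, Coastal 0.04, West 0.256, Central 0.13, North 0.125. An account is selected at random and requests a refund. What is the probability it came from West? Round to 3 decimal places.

Compute prior × likelihood for every hypothesis:
  South: 0.0575 × 0.086 = 0.004945
  East: 0.24 × 0.136 = 0.03264
  Coastal: 0.2575 × 0.04 = 0.0103
  West: 0.08 × 0.256 = 0.02048
  Central: 0.09 × 0.13 = 0.0117
  North: 0.275 × 0.125 = 0.034375
Total = 0.11444.
P(West | evidence) = 0.02048 / 0.11444 ≈ 0.179.

0.179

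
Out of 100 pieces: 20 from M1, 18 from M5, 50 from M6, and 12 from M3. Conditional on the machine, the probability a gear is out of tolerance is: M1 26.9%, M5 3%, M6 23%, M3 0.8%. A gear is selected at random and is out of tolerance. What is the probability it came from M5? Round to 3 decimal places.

0.031

Unnormalized posteriors (prior × likelihood):
  M1: 0.2 × 0.269 = 0.0538
  M5: 0.18 × 0.03 = 0.0054
  M6: 0.5 × 0.23 = 0.115
  M3: 0.12 × 0.008 = 0.00096
Normalizing constant = 0.17516.
P(M5 | evidence) = 0.0054 / 0.17516 ≈ 0.031.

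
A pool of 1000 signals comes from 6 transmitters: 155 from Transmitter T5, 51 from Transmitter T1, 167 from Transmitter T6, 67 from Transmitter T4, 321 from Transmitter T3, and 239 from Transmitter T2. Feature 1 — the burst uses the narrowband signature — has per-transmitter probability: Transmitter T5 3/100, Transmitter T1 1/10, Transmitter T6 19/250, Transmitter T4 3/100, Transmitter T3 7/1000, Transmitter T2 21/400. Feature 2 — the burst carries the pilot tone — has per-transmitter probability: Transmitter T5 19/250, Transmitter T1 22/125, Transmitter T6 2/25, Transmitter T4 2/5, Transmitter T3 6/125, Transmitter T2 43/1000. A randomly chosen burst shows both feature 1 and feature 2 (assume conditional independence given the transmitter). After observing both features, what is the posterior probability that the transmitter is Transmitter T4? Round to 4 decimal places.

Compute prior × likelihood for every hypothesis:
  Transmitter T5: 0.155 × 0.03 × 0.076 = 0.0003534
  Transmitter T1: 0.051 × 0.1 × 0.176 = 0.0008976
  Transmitter T6: 0.167 × 0.076 × 0.08 = 0.00101536
  Transmitter T4: 0.067 × 0.03 × 0.4 = 0.000804
  Transmitter T3: 0.321 × 0.007 × 0.048 = 0.000107856
  Transmitter T2: 0.239 × 0.0525 × 0.043 = 0.0005395425
Total = 0.0037177585.
P(Transmitter T4 | evidence) = 0.000804 / 0.0037177585 ≈ 0.2163.

0.2163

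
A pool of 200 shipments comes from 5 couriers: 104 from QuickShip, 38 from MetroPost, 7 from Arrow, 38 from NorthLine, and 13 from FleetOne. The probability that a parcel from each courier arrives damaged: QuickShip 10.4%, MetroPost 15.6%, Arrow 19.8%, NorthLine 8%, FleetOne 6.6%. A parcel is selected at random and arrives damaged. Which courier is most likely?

Prior × likelihood for each hypothesis:
  QuickShip: 0.52 × 0.104 = 0.05408
  MetroPost: 0.19 × 0.156 = 0.02964
  Arrow: 0.035 × 0.198 = 0.00693
  NorthLine: 0.19 × 0.08 = 0.0152
  FleetOne: 0.065 × 0.066 = 0.00429
Total = 0.11014.
Largest term belongs to QuickShip, so QuickShip is most probable.

QuickShip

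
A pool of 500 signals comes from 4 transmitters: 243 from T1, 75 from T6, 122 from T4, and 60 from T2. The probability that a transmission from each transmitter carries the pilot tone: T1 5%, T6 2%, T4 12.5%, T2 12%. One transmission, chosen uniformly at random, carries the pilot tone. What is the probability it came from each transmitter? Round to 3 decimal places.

Prior × likelihood for each hypothesis:
  T1: 0.486 × 0.05 = 0.0243
  T6: 0.15 × 0.02 = 0.003
  T4: 0.244 × 0.125 = 0.0305
  T2: 0.12 × 0.12 = 0.0144
Normalizing constant = 0.0722.
P(T1 | pilot) = 0.0243/0.0722 ≈ 0.337
P(T6 | pilot) = 0.003/0.0722 ≈ 0.042
P(T4 | pilot) = 0.0305/0.0722 ≈ 0.422
P(T2 | pilot) = 0.0144/0.0722 ≈ 0.199

T1 0.337, T6 0.042, T4 0.422, T2 0.199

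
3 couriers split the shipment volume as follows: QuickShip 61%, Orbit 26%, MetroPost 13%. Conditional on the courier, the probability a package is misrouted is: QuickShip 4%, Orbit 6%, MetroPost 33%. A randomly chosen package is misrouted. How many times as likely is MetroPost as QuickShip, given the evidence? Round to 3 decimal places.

1.758

Prior × likelihood for each hypothesis:
  QuickShip: 0.61 × 0.04 = 0.0244
  Orbit: 0.26 × 0.06 = 0.0156
  MetroPost: 0.13 × 0.33 = 0.0429
Sum = 0.0829.
The ratio is 0.0429 / 0.0244 (the normalizer cancels) = 1.758.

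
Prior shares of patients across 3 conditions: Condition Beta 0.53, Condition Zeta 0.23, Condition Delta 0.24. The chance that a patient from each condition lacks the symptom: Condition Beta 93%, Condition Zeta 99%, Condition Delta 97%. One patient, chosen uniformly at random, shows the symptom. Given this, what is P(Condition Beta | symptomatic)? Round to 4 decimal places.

0.7961

Taking complements, P(symptomatic | each) = Condition Beta 0.07, Condition Zeta 0.01, Condition Delta 0.03.
Compute prior × likelihood for every hypothesis:
  Condition Beta: 0.53 × 0.07 = 0.0371
  Condition Zeta: 0.23 × 0.01 = 0.0023
  Condition Delta: 0.24 × 0.03 = 0.0072
Normalizing constant = 0.0466.
P(Condition Beta | evidence) = 0.0371 / 0.0466 ≈ 0.7961.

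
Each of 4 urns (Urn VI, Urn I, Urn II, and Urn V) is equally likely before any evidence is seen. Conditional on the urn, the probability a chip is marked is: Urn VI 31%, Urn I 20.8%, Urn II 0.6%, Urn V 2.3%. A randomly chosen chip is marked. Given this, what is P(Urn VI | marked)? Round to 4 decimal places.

0.5667

Since the prior is uniform, the posterior is proportional to the likelihood:
  Urn VI: 0.31
  Urn I: 0.208
  Urn II: 0.006
  Urn V: 0.023
Sum = 0.547.
P(Urn VI | evidence) = 0.31 / 0.547 ≈ 0.5667.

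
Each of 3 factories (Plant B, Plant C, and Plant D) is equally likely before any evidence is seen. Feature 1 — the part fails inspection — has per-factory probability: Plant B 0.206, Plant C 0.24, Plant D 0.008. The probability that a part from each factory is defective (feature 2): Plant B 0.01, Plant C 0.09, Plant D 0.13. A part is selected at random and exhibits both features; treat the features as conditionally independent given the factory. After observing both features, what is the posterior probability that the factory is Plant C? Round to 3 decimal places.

0.874

With a uniform prior (1/3 each), posterior ∝ likelihood:
  Plant B: 0.206 × 0.01 = 0.00206
  Plant C: 0.24 × 0.09 = 0.0216
  Plant D: 0.008 × 0.13 = 0.00104
Total = 0.0247.
P(Plant C | evidence) = 0.0216 / 0.0247 ≈ 0.874.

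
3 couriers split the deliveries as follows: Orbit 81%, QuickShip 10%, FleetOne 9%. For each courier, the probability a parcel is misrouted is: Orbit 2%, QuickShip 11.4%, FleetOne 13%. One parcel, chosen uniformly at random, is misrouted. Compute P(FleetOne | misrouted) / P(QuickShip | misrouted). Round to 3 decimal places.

1.026

Compute prior × likelihood for every hypothesis:
  Orbit: 0.81 × 0.02 = 0.0162
  QuickShip: 0.1 × 0.114 = 0.0114
  FleetOne: 0.09 × 0.13 = 0.0117
Normalizing constant = 0.0393.
The ratio is 0.0117 / 0.0114 (the normalizer cancels) = 1.026.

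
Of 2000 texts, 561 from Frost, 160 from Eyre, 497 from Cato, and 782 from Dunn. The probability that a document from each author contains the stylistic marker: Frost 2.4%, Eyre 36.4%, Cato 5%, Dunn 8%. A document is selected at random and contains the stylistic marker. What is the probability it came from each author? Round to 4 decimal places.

Unnormalized posteriors (prior × likelihood):
  Frost: 0.2805 × 0.024 = 0.006732
  Eyre: 0.08 × 0.364 = 0.02912
  Cato: 0.2485 × 0.05 = 0.012425
  Dunn: 0.391 × 0.08 = 0.03128
Total = 0.079557.
P(Frost | marker) = 0.006732/0.079557 ≈ 0.0846
P(Eyre | marker) = 0.02912/0.079557 ≈ 0.3660
P(Cato | marker) = 0.012425/0.079557 ≈ 0.1562
P(Dunn | marker) = 0.03128/0.079557 ≈ 0.3932
(Check: 0.0846+0.3660+0.1562+0.3932 = 1.0000.)

Frost 0.0846, Eyre 0.3660, Cato 0.1562, Dunn 0.3932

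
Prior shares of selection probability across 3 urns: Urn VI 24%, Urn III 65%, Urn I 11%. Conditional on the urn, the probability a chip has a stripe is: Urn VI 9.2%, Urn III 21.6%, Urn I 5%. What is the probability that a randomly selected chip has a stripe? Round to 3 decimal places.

0.168

By Bayes' rule, posterior ∝ prior × likelihood:
  Urn VI: 0.24 × 0.092 = 0.02208
  Urn III: 0.65 × 0.216 = 0.1404
  Urn I: 0.11 × 0.05 = 0.0055
P(striped) = 0.02208 + 0.1404 + 0.0055 = 0.16798 → 0.168.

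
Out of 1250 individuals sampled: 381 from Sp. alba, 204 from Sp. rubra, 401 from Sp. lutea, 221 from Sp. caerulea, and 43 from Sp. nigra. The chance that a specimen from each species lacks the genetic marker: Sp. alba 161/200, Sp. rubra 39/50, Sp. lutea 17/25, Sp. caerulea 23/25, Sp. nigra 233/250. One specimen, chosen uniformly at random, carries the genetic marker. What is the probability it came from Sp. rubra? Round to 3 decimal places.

0.167

Taking complements, P(marker | each) = Sp. alba 0.195, Sp. rubra 0.22, Sp. lutea 0.32, Sp. caerulea 0.08, Sp. nigra 0.068.
Compute prior × likelihood for every hypothesis:
  Sp. alba: 0.3048 × 0.195 = 0.059436
  Sp. rubra: 0.1632 × 0.22 = 0.035904
  Sp. lutea: 0.3208 × 0.32 = 0.102656
  Sp. caerulea: 0.1768 × 0.08 = 0.014144
  Sp. nigra: 0.0344 × 0.068 = 0.0023392
Normalizing constant = 0.2144792.
P(Sp. rubra | evidence) = 0.035904 / 0.2144792 ≈ 0.167.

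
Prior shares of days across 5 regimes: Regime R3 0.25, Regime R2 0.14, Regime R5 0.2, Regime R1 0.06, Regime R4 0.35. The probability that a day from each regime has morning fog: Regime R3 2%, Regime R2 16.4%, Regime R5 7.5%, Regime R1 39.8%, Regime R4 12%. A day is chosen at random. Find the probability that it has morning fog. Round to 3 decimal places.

Compute prior × likelihood for every hypothesis:
  Regime R3: 0.25 × 0.02 = 0.005
  Regime R2: 0.14 × 0.164 = 0.02296
  Regime R5: 0.2 × 0.075 = 0.015
  Regime R1: 0.06 × 0.398 = 0.02388
  Regime R4: 0.35 × 0.12 = 0.042
P(fog) = 0.005 + 0.02296 + 0.015 + 0.02388 + 0.042 = 0.10884 → 0.109.

0.109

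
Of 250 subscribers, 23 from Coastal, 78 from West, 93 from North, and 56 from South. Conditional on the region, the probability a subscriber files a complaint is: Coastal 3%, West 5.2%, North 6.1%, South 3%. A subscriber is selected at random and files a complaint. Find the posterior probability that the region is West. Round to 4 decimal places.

0.3352

Compute prior × likelihood for every hypothesis:
  Coastal: 0.092 × 0.03 = 0.00276
  West: 0.312 × 0.052 = 0.016224
  North: 0.372 × 0.061 = 0.022692
  South: 0.224 × 0.03 = 0.00672
Normalizing constant = 0.048396.
P(West | evidence) = 0.016224 / 0.048396 ≈ 0.3352.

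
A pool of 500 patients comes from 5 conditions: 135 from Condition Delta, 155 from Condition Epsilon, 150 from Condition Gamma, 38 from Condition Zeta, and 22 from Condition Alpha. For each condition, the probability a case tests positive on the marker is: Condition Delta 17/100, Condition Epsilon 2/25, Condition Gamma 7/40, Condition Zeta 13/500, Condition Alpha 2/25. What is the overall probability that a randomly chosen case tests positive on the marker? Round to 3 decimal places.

0.129

Unnormalized posteriors (prior × likelihood):
  Condition Delta: 0.27 × 0.17 = 0.0459
  Condition Epsilon: 0.31 × 0.08 = 0.0248
  Condition Gamma: 0.3 × 0.175 = 0.0525
  Condition Zeta: 0.076 × 0.026 = 0.001976
  Condition Alpha: 0.044 × 0.08 = 0.00352
P(marker-positive) = 0.0459 + 0.0248 + 0.0525 + 0.001976 + 0.00352 = 0.128696 → 0.129.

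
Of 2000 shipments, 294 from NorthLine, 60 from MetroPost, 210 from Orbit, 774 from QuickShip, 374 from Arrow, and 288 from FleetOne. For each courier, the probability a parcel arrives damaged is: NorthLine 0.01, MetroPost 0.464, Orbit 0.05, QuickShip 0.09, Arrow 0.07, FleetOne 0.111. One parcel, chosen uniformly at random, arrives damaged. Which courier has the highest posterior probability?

QuickShip

Compute prior × likelihood for every hypothesis:
  NorthLine: 0.147 × 0.01 = 0.00147
  MetroPost: 0.03 × 0.464 = 0.01392
  Orbit: 0.105 × 0.05 = 0.00525
  QuickShip: 0.387 × 0.09 = 0.03483
  Arrow: 0.187 × 0.07 = 0.01309
  FleetOne: 0.144 × 0.111 = 0.015984
Normalizing constant = 0.084544.
Largest term belongs to QuickShip, so QuickShip is most probable.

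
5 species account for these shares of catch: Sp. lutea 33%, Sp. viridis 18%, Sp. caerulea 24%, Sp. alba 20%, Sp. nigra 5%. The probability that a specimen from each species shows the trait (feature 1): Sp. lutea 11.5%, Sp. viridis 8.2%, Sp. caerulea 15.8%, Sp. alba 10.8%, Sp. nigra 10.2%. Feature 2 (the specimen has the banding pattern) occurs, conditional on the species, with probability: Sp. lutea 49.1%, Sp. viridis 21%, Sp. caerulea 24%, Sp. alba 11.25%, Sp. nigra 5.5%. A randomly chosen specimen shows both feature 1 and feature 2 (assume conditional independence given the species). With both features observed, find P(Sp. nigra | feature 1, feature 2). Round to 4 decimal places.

By Bayes' rule, posterior ∝ prior × likelihood:
  Sp. lutea: 0.33 × 0.115 × 0.491 = 0.01863345
  Sp. viridis: 0.18 × 0.082 × 0.21 = 0.0030996
  Sp. caerulea: 0.24 × 0.158 × 0.24 = 0.0091008
  Sp. alba: 0.2 × 0.108 × 0.1125 = 0.00243
  Sp. nigra: 0.05 × 0.102 × 0.055 = 0.0002805
Total = 0.03354435.
P(Sp. nigra | evidence) = 0.0002805 / 0.03354435 ≈ 0.0084.

0.0084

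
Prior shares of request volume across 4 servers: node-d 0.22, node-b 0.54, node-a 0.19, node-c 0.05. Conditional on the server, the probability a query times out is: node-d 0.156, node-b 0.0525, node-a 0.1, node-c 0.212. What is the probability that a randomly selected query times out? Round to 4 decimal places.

0.0923

Compute prior × likelihood for every hypothesis:
  node-d: 0.22 × 0.156 = 0.03432
  node-b: 0.54 × 0.0525 = 0.02835
  node-a: 0.19 × 0.1 = 0.019
  node-c: 0.05 × 0.212 = 0.0106
P(timeout) = 0.03432 + 0.02835 + 0.019 + 0.0106 = 0.09227 → 0.0923.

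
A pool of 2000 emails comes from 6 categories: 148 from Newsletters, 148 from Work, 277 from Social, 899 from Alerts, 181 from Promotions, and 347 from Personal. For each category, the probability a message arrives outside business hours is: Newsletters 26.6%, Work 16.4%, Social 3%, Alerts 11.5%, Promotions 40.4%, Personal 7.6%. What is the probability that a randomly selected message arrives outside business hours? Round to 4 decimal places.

0.1374

Prior × likelihood for each hypothesis:
  Newsletters: 0.074 × 0.266 = 0.019684
  Work: 0.074 × 0.164 = 0.012136
  Social: 0.1385 × 0.03 = 0.004155
  Alerts: 0.4495 × 0.115 = 0.0516925
  Promotions: 0.0905 × 0.404 = 0.036562
  Personal: 0.1735 × 0.076 = 0.013186
P(off-hours) = 0.019684 + 0.012136 + 0.004155 + 0.0516925 + 0.036562 + 0.013186 = 0.1374155 → 0.1374.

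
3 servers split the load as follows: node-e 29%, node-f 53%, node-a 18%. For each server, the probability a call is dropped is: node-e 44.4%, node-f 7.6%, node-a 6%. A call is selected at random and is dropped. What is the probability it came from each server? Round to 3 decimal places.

Compute prior × likelihood for every hypothesis:
  node-e: 0.29 × 0.444 = 0.12876
  node-f: 0.53 × 0.076 = 0.04028
  node-a: 0.18 × 0.06 = 0.0108
Sum = 0.17984.
P(node-e | dropped) = 0.12876/0.17984 ≈ 0.716
P(node-f | dropped) = 0.04028/0.17984 ≈ 0.224
P(node-a | dropped) = 0.0108/0.17984 ≈ 0.060
(Check: 0.716+0.224+0.060 = 1.000.)

node-e 0.716, node-f 0.224, node-a 0.060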